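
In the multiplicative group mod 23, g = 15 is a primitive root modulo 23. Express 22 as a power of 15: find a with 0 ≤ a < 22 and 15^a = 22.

11

Successive powers of 15 modulo 23:
  15^0=1  15^1=15  15^2=18  15^3=17  15^4=2  15^5=7
  15^6=13  15^7=11  15^8=4  15^9=14  15^10=3  15^11=22
So 15^11 ≡ 22 (mod 23), giving a = 11.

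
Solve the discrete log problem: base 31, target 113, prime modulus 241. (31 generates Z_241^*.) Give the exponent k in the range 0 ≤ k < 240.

70

Baby-step giant-step with m = ceil(sqrt(240)) = 16.
Baby table (31^j mod 241 for j=0..15):
  0:1  1:31  2:238  3:148  4:9  5:38  6:214  7:127
  8:81  9:101  10:239  11:179  12:6  13:186  14:223  15:165
Giant step factor: 31^(-16) ≡ 183 (mod 241).
Scan 113·183^i mod 241 for i = 0, 1, …:
  i=0: 113   i=1: 194   i=2: 75   i=3: 229
  i=4: 214
Match at i=4, j=6: k = 4·16 + 6 = 70.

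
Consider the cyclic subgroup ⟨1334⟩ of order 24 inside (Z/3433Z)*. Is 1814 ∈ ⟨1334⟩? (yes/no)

yes

⟨1334⟩ has order 24; its elements mod 3433 are {1, 268, 269, 389, 480, 543, 1262, 1334, 1338, 1552, 1619, 1651, 1782, 1814, 1881, 2095, 2099, 2171, 2890, 2953, 3044, 3164, 3165, 3432}.
1814 is in this set.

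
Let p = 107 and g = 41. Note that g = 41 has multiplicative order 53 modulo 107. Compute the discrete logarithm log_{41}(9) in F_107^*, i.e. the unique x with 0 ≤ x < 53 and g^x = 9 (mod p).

Baby-step giant-step with m = ceil(sqrt(53)) = 8.
Baby table (41^j mod 107 for j=0..7):
  0:1  1:41  2:76  3:13  4:105  5:25  6:62  7:81
Giant step factor: 41^(-8) ≡ 27 (mod 107).
Scan 9·27^i mod 107 for i = 0, 1, …:
  i=0: 9   i=1: 29   i=2: 34   i=3: 62
Match at i=3, j=6: x = 3·8 + 6 = 30.

30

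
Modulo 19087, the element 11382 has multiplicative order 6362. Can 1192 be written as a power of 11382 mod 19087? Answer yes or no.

yes

1192 ∈ ⟨11382⟩ iff 1192^6362 ≡ 1 (mod 19087), since |⟨11382⟩| = 6362.
1192^6362 mod 19087 = 1.
Since 1 = 1, 1192 lies in the subgroup.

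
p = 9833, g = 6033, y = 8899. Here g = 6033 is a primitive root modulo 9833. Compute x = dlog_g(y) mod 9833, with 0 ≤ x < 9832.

1095

Baby-step giant-step with m = ceil(sqrt(9832)) = 100.
Baby table (6033^j mod 9833 for j=0..99):
  0:1  1:6033  2:5156  3:4369  4:5737  5:8994  6:2308  7:636
  8:2118  9:4827  10:5778  11:689  12:7211  13:2771  14:1343  15:9760
  16:2076  17:7099  18:5552  19:4018  20:2249  21:8510  22:2737  23:2714
  24:1617  25:1025  26:8701  27:4579  28:4210  29:291  30:5329  31:5780
  32:2922  33:7690  34:1676  35:2984  36:8082  37:6692  38:8371  39:9788
  40:3839  41:3972  42:55  43:7326  44:8256  45:4303  46:879  47:3020
  48:8944  49:5481  50:8327  51:9827  52:3134  53:8396  54:3285  55:4910
  56:5034  57:5818  58:6017  59:6958  60:537  61:4664  62:5699  63:5899
  64:3040  65:1775  66:438  67:7210  68:6571  69:6020  70:5391  71:6172
  72:7938  73:3244  74:3382  75:131  76:3683  77:6792  78:2025  79:4239
  80:8087  81:7358  82:4652  83:2134  84:3025  85:9610  86:1762  87:673
  88:9013  89:8772  90:270  91:6465  92:5667  93:9503  94:5209  95:9462
  96:3681  97:4559  98:1546  99:5334
Giant step factor: 6033^(-100) ≡ 5606 (mod 9833).
Scan 8899·5606^i mod 9833 for i = 0, 1, …:
  i=0: 8899   i=1: 4985   i=2: 524   i=3: 7310
  i=4: 5749   i=5: 6153   i=6: 9387   i=7: 7139
  i=8: 924   i=9: 7786   i=10: 9462
Match at i=10, j=95: x = 10·100 + 95 = 1095.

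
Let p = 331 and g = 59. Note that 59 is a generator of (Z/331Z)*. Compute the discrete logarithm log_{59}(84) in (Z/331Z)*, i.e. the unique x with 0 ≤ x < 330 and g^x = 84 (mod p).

288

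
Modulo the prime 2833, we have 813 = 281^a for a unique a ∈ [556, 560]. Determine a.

Compute 281^556 mod 2833 = 2110, then multiply by 281 repeatedly:
  281^556=2110  281^557=813
Found 813 at exponent 557.

557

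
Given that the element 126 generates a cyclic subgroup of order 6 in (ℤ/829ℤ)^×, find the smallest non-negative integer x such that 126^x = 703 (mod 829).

Successive powers of 126 modulo 829:
  126^0=1  126^1=126  126^2=125  126^3=828  126^4=703
So 126^4 ≡ 703 (mod 829), giving x = 4.

4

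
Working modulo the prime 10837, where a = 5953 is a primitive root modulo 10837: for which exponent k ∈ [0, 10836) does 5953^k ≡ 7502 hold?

10133

Baby-step giant-step with m = ceil(sqrt(10836)) = 105.
Baby table (5953^j mod 10837 for j=0..104):
  0:1  1:5953  2:1219  3:6754  4:1292  5:7843  6:3583  7:2383
  8:366  9:561  10:1837  11:1128  12:6881  13:9570  14:101  15:5218
  16:3912  17:10260  18:448  19:1042  20:4262  21:2269  22:4455  23:2476
  24:1308  25:5558  26:1413  27:2077  28:10201  29:6842  30:4980  31:6745
  32:1900  33:7709  34:7819  35:1592  36:5638  37:825  38:2064  39:8671
  40:1832  41:3874  42:786  43:8311  44:4478  45:9351  46:7671  47:9182
  48:9455  49:9074  50:5914  51:7466  52:2561  53:8811  54:803  55:1142
  56:3527  57:4962  58:7961  59:1632  60:5344  61:6237  62:1299  63:6166
  64:1279  65:6313  66:9410  67:1277  68:5244  69:6972  70:9443  71:2660
  72:2123  73:2277  74:8731  75:1391  76:1155  77:5057  78:9972  79:9067
  80:7591  81:9770  82:9468  83:10604  84:87  85:8572  86:8520  87:2400
  88:4034  89:10447  90:8285  91:1418  92:10168  93:5459  94:8101  95:603
  96:2612  97:8978  98:8787  99:9649  100:4397  101:3986  102:6465  103:3958
  104:2336
Giant step factor: 5953^(-105) ≡ 1623 (mod 10837).
Scan 7502·1623^i mod 10837 for i = 0, 1, …:
  i=0: 7502   i=1: 5795   i=2: 9606   i=3: 6932
  i=4: 1830   i=5: 752   i=6: 6752   i=7: 2289
  i=8: 8793   i=9: 9547     …   i=95: 1007
  i=96: 8811
Match at i=96, j=53: k = 96·105 + 53 = 10133.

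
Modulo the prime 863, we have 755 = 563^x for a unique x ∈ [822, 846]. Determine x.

Compute 563^822 mod 863 = 743, then multiply by 563 repeatedly:
  563^822=743  563^823=617  563^824=445  563^825=265  563^826=759
  563^827=132  563^828=98  563^829=805  563^830=140  563^831=287
  563^832=200  563^833=410  563^834=409  563^835=709  563^836=461
  563^837=643  563^838=412  563^839=672  563^840=342  563^841=97
  563^842=242  563^843=755
Found 755 at exponent 843.

843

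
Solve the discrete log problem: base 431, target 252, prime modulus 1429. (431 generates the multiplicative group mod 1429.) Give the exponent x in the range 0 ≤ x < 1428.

Baby-step giant-step with m = ceil(sqrt(1428)) = 38.
Baby table (431^j mod 1429 for j=0..37):
  0:1  1:431  2:1420  3:408  4:81  5:615  6:700  7:181
  8:845  9:1229  10:969  11:371  12:1282  13:948  14:1323  15:42
  16:954  17:1051  18:1417  19:544  20:108  21:820  22:457  23:1194
  24:174  25:686  26:1292  27:971  28:1233  29:1264  30:335  31:56
  32:1272  33:925  34:1413  35:249  36:144  37:617
Giant step factor: 431^(-38) ≡ 967 (mod 1429).
Scan 252·967^i mod 1429 for i = 0, 1, …:
  i=0: 252   i=1: 754   i=2: 328   i=3: 1367
  i=4: 64   i=5: 441   i=6: 605   i=7: 574
  i=8: 606   i=9: 112     …   i=32: 74
  i=33: 108
Match at i=33, j=20: x = 33·38 + 20 = 1274.

1274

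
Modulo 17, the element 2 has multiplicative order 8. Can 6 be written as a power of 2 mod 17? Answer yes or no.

⟨2⟩ has order 8; its elements mod 17 are {1, 2, 4, 8, 9, 13, 15, 16}.
6 is not in this set.

no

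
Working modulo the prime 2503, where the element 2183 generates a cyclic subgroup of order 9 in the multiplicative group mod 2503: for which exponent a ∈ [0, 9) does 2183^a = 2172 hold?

Successive powers of 2183 modulo 2503:
  2183^0=1  2183^1=2183  2183^2=2280  2183^3=1276  2183^4=2172
So 2183^4 ≡ 2172 (mod 2503), giving a = 4.

4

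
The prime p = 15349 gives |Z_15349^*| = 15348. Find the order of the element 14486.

7674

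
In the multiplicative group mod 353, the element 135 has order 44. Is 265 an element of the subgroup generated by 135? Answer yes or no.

yes

265 ∈ ⟨135⟩ iff 265^44 ≡ 1 (mod 353), since |⟨135⟩| = 44.
265^44 mod 353 = 1.
Since 1 = 1, 265 lies in the subgroup.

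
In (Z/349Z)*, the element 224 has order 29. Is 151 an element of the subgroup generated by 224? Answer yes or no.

no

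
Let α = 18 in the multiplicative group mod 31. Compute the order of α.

15

The order of 18 must divide p − 1 = 30 = 2 · 3 · 5.
Divisors: 1, 2, 3, 5, 6, 10, 15, 30.
Check each in increasing order: 18^1 ≡ 18;  18^2 ≡ 14;  18^3 ≡ 4;  18^5 ≡ 25;  18^6 ≡ 16;  18^10 ≡ 5;  18^15 ≡ 1.
Smallest exponent giving 1 is 15.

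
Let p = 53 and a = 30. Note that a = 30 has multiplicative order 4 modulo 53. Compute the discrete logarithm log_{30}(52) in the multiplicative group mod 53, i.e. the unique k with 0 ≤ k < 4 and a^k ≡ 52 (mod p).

2

Successive powers of 30 modulo 53:
  30^0=1  30^1=30  30^2=52
So 30^2 ≡ 52 (mod 53), giving k = 2.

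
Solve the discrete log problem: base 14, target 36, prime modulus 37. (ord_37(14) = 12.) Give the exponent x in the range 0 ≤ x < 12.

Successive powers of 14 modulo 37:
  14^0=1  14^1=14  14^2=11  14^3=6  14^4=10  14^5=29
  14^6=36
So 14^6 ≡ 36 (mod 37), giving x = 6.

6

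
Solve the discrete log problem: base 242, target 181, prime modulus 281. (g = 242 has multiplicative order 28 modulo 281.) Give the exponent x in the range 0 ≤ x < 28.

Successive powers of 242 modulo 281:
  242^0=1  242^1=242  242^2=116  242^3=253  242^4=249  242^5=124
  242^6=222  242^7=53  242^8=181
So 242^8 ≡ 181 (mod 281), giving x = 8.

8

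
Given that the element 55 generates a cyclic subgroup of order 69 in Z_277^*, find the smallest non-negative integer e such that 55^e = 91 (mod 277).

Baby-step giant-step with m = ceil(sqrt(69)) = 9.
Baby table (55^j mod 277 for j=0..8):
  0:1  1:55  2:255  3:175  4:207  5:28  6:155  7:215
  8:191
Giant step factor: 55^(-9) ≡ 211 (mod 277).
Scan 91·211^i mod 277 for i = 0, 1, …:
  i=0: 91   i=1: 88   i=2: 9   i=3: 237
  i=4: 147   i=5: 270   i=6: 185   i=7: 255
Match at i=7, j=2: e = 7·9 + 2 = 65.

65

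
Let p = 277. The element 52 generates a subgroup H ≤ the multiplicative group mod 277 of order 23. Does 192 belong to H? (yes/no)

no

⟨52⟩ has order 23; its elements mod 277 are {1, 16, 19, 27, 30, 52, 69, 84, 131, 155, 157, 164, 169, 175, 201, 203, 211, 213, 218, 236, 256, 264, 273}.
192 is not in this set.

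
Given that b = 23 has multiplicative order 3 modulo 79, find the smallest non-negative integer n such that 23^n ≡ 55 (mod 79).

Successive powers of 23 modulo 79:
  23^0=1  23^1=23  23^2=55
So 23^2 ≡ 55 (mod 79), giving n = 2.

2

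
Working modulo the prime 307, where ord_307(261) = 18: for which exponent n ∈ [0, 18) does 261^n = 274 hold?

Successive powers of 261 modulo 307:
  261^0=1  261^1=261  261^2=274
So 261^2 ≡ 274 (mod 307), giving n = 2.

2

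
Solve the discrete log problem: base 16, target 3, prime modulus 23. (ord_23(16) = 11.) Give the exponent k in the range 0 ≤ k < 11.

Successive powers of 16 modulo 23:
  16^0=1  16^1=16  16^2=3
So 16^2 ≡ 3 (mod 23), giving k = 2.

2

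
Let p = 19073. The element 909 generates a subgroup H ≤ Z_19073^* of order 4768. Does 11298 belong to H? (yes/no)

11298 ∈ ⟨909⟩ iff 11298^4768 ≡ 1 (mod 19073), since |⟨909⟩| = 4768.
11298^4768 mod 19073 = 5184.
Since 5184 ≠ 1, 11298 does not lie in the subgroup.

no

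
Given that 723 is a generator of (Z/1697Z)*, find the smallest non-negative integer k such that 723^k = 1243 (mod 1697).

1614

Baby-step giant-step with m = ceil(sqrt(1696)) = 42.
Baby table (723^j mod 1697 for j=0..41):
  0:1  1:723  2:53  3:985  4:1112  5:1295  6:1238  7:755
  8:1128  9:984  10:389  11:1242  12:253  13:1340  14:1530  15:1443
  16:1331  17:114  18:966  19:951  20:288  21:1190  22:1688  23:281
  24:1220  25:1317  26:174  27:224  28:737  29:1690  30:30  31:1326
  32:1590  33:701  34:1117  35:1516  36:1503  37:589  38:1597  39:671
  40:1488  41:1623
Giant step factor: 723^(-42) ≡ 1551 (mod 1697).
Scan 1243·1551^i mod 1697 for i = 0, 1, …:
  i=0: 1243   i=1: 101   i=2: 527   i=3: 1120
  i=4: 1089   i=5: 524   i=6: 1558   i=7: 1627
  i=8: 38   i=9: 1240     …   i=37: 900
  i=38: 966
Match at i=38, j=18: k = 38·42 + 18 = 1614.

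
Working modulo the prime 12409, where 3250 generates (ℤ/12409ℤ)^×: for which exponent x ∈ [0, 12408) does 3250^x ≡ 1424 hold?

5199

Baby-step giant-step with m = ceil(sqrt(12408)) = 112.
Baby table (3250^j mod 12409 for j=0..111):
  0:1  1:3250  2:2441  3:3899  4:2161  5:12165  6:1176  7:28
  8:4137  9:6303  10:9900  11:10872  12:5577  13:8110  14:784  15:4155
  16:2758  17:4202  18:6600  19:7248  20:3718  21:9543  22:4659  23:2770
  24:5975  25:11074  26:4400  27:4832  28:6615  29:6362  30:3106  31:5983
  32:12256  33:11519  34:11206  35:11494  36:4410  37:105  38:6207  39:8125
  40:12307  41:3543  42:11607  43:11799  44:2940  45:70  46:4138  47:9553
  48:12341  49:2362  50:7738  51:7866  52:1960  53:4183  54:6895  55:10505
  56:4091  57:5711  58:9295  59:5244  60:5443  61:6925  62:8733  63:2867
  64:11000  65:12080  66:10333  67:3496  68:7765  69:8753  70:5822  71:10184
  72:3197  73:3917  74:11025  75:6467  76:9313  77:1699  78:12154  79:2653
  80:10404  81:10884  82:7350  83:175  84:10345  85:5269  86:12239  87:5905
  88:6936  89:7256  90:4900  91:4253  92:11033  93:7649  94:4023  95:8073
  96:4624  97:701  98:7403  99:11108  100:3219  101:963  102:2682  103:5382
  104:7219  105:8740  106:799  107:3269  108:2146  109:642  110:1788  111:3588
Giant step factor: 3250^(-112) ≡ 5914 (mod 12409).
Scan 1424·5914^i mod 12409 for i = 0, 1, …:
  i=0: 1424   i=1: 8234   i=2: 2960   i=3: 8750
  i=4: 1970   i=5: 10938   i=6: 11624   i=7: 10885
  i=8: 8407   i=9: 8544     …   i=45: 4196
  i=46: 9553
Match at i=46, j=47: x = 46·112 + 47 = 5199.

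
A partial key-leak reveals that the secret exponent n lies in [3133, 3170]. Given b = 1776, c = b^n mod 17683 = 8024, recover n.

3168

Compute 1776^3133 mod 17683 = 8568, then multiply by 1776 repeatedly:
  1776^3133=8568  1776^3134=9388  1776^3135=15702  1776^3136=661  1776^3137=6858
  1776^3138=13904  1776^3139=8036  1776^3140=1755  1776^3141=4672  1776^3142=4145
  1776^3143=5392  1776^3144=9689  1776^3145=2105  1776^3146=7367  1776^3147=16055
  1776^3148=8684  1776^3149=3208  1776^3150=3482  1776^3151=12665  1776^3152=264
  1776^3153=9106  1776^3154=9994  1776^3155=13295  1776^3156=5115  1776^3157=12861
  1776^3158=12383  1776^3159=12239  1776^3160=4057  1776^3161=8251  1776^3162=12252
  1776^3163=9462  1776^3164=5662  1776^3165=11768  1776^3166=16345  1776^3167=10917
  1776^3168=8024
Found 8024 at exponent 3168.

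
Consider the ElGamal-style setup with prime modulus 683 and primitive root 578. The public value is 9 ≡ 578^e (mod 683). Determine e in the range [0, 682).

Baby-step giant-step with m = ceil(sqrt(682)) = 27.
Baby table (578^j mod 683 for j=0..26):
  0:1  1:578  2:97  3:60  4:530  5:356  6:185  7:382
  8:187  9:172  10:381  11:292  12:75  13:321  14:445  15:402
  16:136  17:63  18:215  19:647  20:365  21:606  22:572  23:44
  24:161  25:170  26:591
Giant step factor: 578^(-27) ≡ 230 (mod 683).
Scan 9·230^i mod 683 for i = 0, 1, …:
  i=0: 9   i=1: 21   i=2: 49   i=3: 342
  i=4: 115   i=5: 496   i=6: 19   i=7: 272
  i=8: 407   i=9: 39     …   i=16: 268
  i=17: 170
Match at i=17, j=25: e = 17·27 + 25 = 484.

484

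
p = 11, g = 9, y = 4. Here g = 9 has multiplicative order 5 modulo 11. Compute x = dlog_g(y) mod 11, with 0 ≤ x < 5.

2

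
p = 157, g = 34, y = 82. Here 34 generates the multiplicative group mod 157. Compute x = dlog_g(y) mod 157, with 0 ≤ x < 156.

150

Baby-step giant-step with m = ceil(sqrt(156)) = 13.
Baby table (34^j mod 157 for j=0..12):
  0:1  1:34  2:57  3:54  4:109  5:95  6:90  7:77
  8:106  9:150  10:76  11:72  12:93
Giant step factor: 34^(-13) ≡ 50 (mod 157).
Scan 82·50^i mod 157 for i = 0, 1, …:
  i=0: 82   i=1: 18   i=2: 115   i=3: 98
  i=4: 33   i=5: 80   i=6: 75   i=7: 139
  i=8: 42   i=9: 59   i=10: 124   i=11: 77
Match at i=11, j=7: x = 11·13 + 7 = 150.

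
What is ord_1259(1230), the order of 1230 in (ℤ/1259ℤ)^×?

37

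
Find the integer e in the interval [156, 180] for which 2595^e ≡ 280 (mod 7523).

164

Compute 2595^156 mod 7523 = 5893, then multiply by 2595 repeatedly:
  2595^156=5893  2595^157=5599  2595^158=2492  2595^159=4483  2595^160=2827
  2595^161=1140  2595^162=1761  2595^163=3334  2595^164=280
Found 280 at exponent 164.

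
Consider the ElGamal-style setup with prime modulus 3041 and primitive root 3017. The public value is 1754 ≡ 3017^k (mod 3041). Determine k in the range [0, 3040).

566

Baby-step giant-step with m = ceil(sqrt(3040)) = 56.
Baby table (3017^j mod 3041 for j=0..55):
  0:1  1:3017  2:576  3:1381  4:307  5:1755  6:454  7:1268
  8:3019  9:528  10:2533  11:28  12:2369  13:923  14:2176  15:2514
  16:484  17:548  18:2053  19:2425  20:2620  21:981  22:784  23:2471
  24:1516  25:108  26:449  27:1388  28:139  29:2746  30:998  31:376
  32:99  33:665  34:2286  35:2915  36:3024  37:408  38:2372  39:851
  40:863  41:575  42:1405  43:2772  44:374  45:147  46:2554  47:2565
  48:2301  49:2555  50:2541  51:2877  52:895  53:2848  54:1591  55:1349
Giant step factor: 3017^(-56) ≡ 2727 (mod 3041).
Scan 1754·2727^i mod 3041 for i = 0, 1, …:
  i=0: 1754   i=1: 2706   i=2: 1796   i=3: 1682
  i=4: 986   i=5: 578   i=6: 968   i=7: 148
  i=8: 2184   i=9: 1490   i=10: 454
Match at i=10, j=6: k = 10·56 + 6 = 566.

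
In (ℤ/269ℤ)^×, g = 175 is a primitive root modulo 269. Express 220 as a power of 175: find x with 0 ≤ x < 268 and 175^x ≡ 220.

Baby-step giant-step with m = ceil(sqrt(268)) = 17.
Baby table (175^j mod 269 for j=0..16):
  0:1  1:175  2:228  3:88  4:67  5:158  6:212  7:247
  8:185  9:95  10:216  11:140  12:21  13:178  14:215  15:234
  16:62
Giant step factor: 175^(-17) ≡ 3 (mod 269).
Scan 220·3^i mod 269 for i = 0, 1, …:
  i=0: 220   i=1: 122   i=2: 97   i=3: 22
  i=4: 66   i=5: 198   i=6: 56   i=7: 168
  i=8: 235   i=9: 167   i=10: 232   i=11: 158
Match at i=11, j=5: x = 11·17 + 5 = 192.

192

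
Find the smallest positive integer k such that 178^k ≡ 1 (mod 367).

61

The order of 178 must divide p − 1 = 366 = 2 · 3 · 61.
Divisors: 1, 2, 3, 6, 61, 122, 183, 366.
Check each in increasing order: 178^1 ≡ 178;  178^2 ≡ 122;  178^3 ≡ 63;  178^6 ≡ 299;  178^61 ≡ 1.
Smallest exponent giving 1 is 61.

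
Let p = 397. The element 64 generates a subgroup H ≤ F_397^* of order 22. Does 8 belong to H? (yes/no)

no

⟨64⟩ has order 22; its elements mod 397 are {1, 4, 16, 31, 64, 99, 107, 124, 126, 141, 167, 230, 256, 271, 273, 290, 298, 333, 366, 381, 393, 396}.
8 is not in this set.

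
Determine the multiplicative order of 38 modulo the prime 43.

21

The order of 38 must divide p − 1 = 42 = 2 · 3 · 7.
Divisors: 1, 2, 3, 6, 7, 14, 21, 42.
Check each in increasing order: 38^1 ≡ 38;  38^2 ≡ 25;  38^3 ≡ 4;  38^6 ≡ 16;  38^7 ≡ 6;  38^14 ≡ 36;  38^21 ≡ 1.
Smallest exponent giving 1 is 21.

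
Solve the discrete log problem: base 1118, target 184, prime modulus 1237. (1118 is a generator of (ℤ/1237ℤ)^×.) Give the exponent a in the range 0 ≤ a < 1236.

953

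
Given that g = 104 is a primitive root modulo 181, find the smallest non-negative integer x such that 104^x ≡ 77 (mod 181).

Baby-step giant-step with m = ceil(sqrt(180)) = 14.
Baby table (104^j mod 181 for j=0..13):
  0:1  1:104  2:137  3:130  4:126  5:72  6:67  7:90
  8:129  9:22  10:116  11:118  12:145  13:57
Giant step factor: 104^(-14) ≡ 4 (mod 181).
Scan 77·4^i mod 181 for i = 0, 1, …:
  i=0: 77   i=1: 127   i=2: 146   i=3: 41
  i=4: 164   i=5: 113   i=6: 90
Match at i=6, j=7: x = 6·14 + 7 = 91.

91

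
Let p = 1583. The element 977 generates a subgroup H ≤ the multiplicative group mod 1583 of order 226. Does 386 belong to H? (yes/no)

no

386 ∈ ⟨977⟩ iff 386^226 ≡ 1 (mod 1583), since |⟨977⟩| = 226.
386^226 mod 1583 = 675.
Since 675 ≠ 1, 386 does not lie in the subgroup.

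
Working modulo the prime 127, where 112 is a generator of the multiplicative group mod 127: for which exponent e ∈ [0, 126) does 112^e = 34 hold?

80

Baby-step giant-step with m = ceil(sqrt(126)) = 12.
Baby table (112^j mod 127 for j=0..11):
  0:1  1:112  2:98  3:54  4:79  5:85  6:122  7:75
  8:18  9:111  10:113  11:83
Giant step factor: 112^(-12) ≡ 61 (mod 127).
Scan 34·61^i mod 127 for i = 0, 1, …:
  i=0: 34   i=1: 42   i=2: 22   i=3: 72
  i=4: 74   i=5: 69   i=6: 18
Match at i=6, j=8: e = 6·12 + 8 = 80.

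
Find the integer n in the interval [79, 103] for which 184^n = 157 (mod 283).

Compute 184^79 mod 283 = 242, then multiply by 184 repeatedly:
  184^79=242  184^80=97  184^81=19  184^82=100  184^83=5
  184^84=71  184^85=46  184^86=257  184^87=27  184^88=157
Found 157 at exponent 88.

88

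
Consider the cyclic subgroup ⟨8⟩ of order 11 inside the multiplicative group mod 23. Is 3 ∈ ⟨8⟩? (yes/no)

yes

3 ∈ ⟨8⟩ iff 3^11 ≡ 1 (mod 23), since |⟨8⟩| = 11.
3^11 mod 23 = 1.
Since 1 = 1, 3 lies in the subgroup.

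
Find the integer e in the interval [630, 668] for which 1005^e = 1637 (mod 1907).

653

Compute 1005^630 mod 1907 = 266, then multiply by 1005 repeatedly:
  1005^630=266  1005^631=350  1005^632=862  1005^633=532  1005^634=700
  1005^635=1724  1005^636=1064  1005^637=1400  1005^638=1541  1005^639=221
  1005^640=893  1005^641=1175  1005^642=442  1005^643=1786  1005^644=443
  1005^645=884  1005^646=1665  1005^647=886  1005^648=1768  1005^649=1423
  1005^650=1772  1005^651=1629  1005^652=939  1005^653=1637
Found 1637 at exponent 653.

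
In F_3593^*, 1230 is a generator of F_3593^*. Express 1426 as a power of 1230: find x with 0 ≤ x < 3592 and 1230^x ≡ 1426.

Baby-step giant-step with m = ceil(sqrt(3592)) = 60.
Baby table (1230^j mod 3593 for j=0..59):
  0:1  1:1230  2:247  3:1998  4:3521  5:1265  6:181  7:3457
  8:1591  9:2338  10:1340  11:2606  12:424  13:535  14:531  15:2797
  16:1809  17:1003  18:1291  19:3417  20:2693  21:3237  22:466  23:1893
  24:126  25:481  26:2378  27:238  28:1707  29:1298  30:1248  31:829
  32:2851  33:3555  34:3562  35:1393  36:3122  37:2736  38:2232  39:308
  40:1575  41:623  42:981  43:2975  44:1576  45:1853  46:1228  47:1380
  48:1504  49:3118  50:1409  51:1244  52:3095  53:1863  54:2749  55:257
  56:3519  57:2398  58:3280  59:3054
Giant step factor: 1230^(-60) ≡ 555 (mod 3593).
Scan 1426·555^i mod 3593 for i = 0, 1, …:
  i=0: 1426   i=1: 970   i=2: 2993   i=3: 1149
  i=4: 1734   i=5: 3039   i=6: 1528   i=7: 92
  i=8: 758   i=9: 309     …   i=15: 3526
  i=16: 2338
Match at i=16, j=9: x = 16·60 + 9 = 969.

969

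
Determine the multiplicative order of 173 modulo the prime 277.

The order of 173 must divide p − 1 = 276 = 2^2 · 3 · 23.
Divisors: 1, 2, 3, 4, 6, 12, 23, 46, 69, 92, 138, 276.
Check each in increasing order: 173^1 ≡ 173;  173^2 ≡ 13;  173^3 ≡ 33;  173^4 ≡ 169;  173^6 ≡ 258;  173^12 ≡ 84;  173^23 ≡ 60;  173^46 ≡ 276;  173^69 ≡ 217;  173^92 ≡ 1.
Smallest exponent giving 1 is 92.

92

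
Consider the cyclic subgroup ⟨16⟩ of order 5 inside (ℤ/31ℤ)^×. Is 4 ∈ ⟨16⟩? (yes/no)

yes

4 ∈ ⟨16⟩ iff 4^5 ≡ 1 (mod 31), since |⟨16⟩| = 5.
4^5 mod 31 = 1.
Since 1 = 1, 4 lies in the subgroup.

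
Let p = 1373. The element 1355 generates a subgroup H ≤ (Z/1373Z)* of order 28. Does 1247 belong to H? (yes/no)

no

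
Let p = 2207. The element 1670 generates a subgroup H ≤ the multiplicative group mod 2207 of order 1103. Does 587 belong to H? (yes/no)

yes

587 ∈ ⟨1670⟩ iff 587^1103 ≡ 1 (mod 2207), since |⟨1670⟩| = 1103.
587^1103 mod 2207 = 1.
Since 1 = 1, 587 lies in the subgroup.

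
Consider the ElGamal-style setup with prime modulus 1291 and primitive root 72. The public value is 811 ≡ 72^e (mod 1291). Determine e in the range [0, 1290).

Baby-step giant-step with m = ceil(sqrt(1290)) = 36.
Baby table (72^j mod 1291 for j=0..35):
  0:1  1:72  2:20  3:149  4:400  5:398  6:254  7:214
  8:1207  9:407  10:902  11:394  12:1257  13:134  14:611  15:98
  16:601  17:669  18:401  19:470  20:274  21:363  22:316  23:805
  24:1156  25:608  26:1173  27:541  28:222  29:492  30:567  31:803
  32:1012  33:568  34:875  35:1032
Giant step factor: 72^(-36) ≡ 641 (mod 1291).
Scan 811·641^i mod 1291 for i = 0, 1, …:
  i=0: 811   i=1: 869   i=2: 608
Match at i=2, j=25: e = 2·36 + 25 = 97.

97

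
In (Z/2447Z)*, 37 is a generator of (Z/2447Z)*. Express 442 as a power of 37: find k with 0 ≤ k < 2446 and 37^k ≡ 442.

636

Baby-step giant-step with m = ceil(sqrt(2446)) = 50.
Baby table (37^j mod 2447 for j=0..49):
  0:1  1:37  2:1369  3:1713  4:2206  5:871  6:416  7:710
  8:1800  9:531  10:71  11:180  12:1766  13:1720  14:18  15:666
  16:172  17:1470  18:556  19:996  20:147  21:545  22:589  23:2217
  24:1278  25:793  26:2424  27:1596  28:324  29:2200  30:649  31:1990
  32:220  33:799  34:199  35:22  36:814  37:754  38:981  39:2039
  40:2033  41:1811  42:938  43:448  44:1894  45:1562  46:1513  47:2147
  48:1135  49:396
Giant step factor: 37^(-50) ≡ 1876 (mod 2447).
Scan 442·1876^i mod 2447 for i = 0, 1, …:
  i=0: 442   i=1: 2106   i=2: 1398   i=3: 1911
  i=4: 181   i=5: 1870   i=6: 1569   i=7: 2150
  i=8: 744   i=9: 954   i=10: 947   i=11: 50
  i=12: 814
Match at i=12, j=36: k = 12·50 + 36 = 636.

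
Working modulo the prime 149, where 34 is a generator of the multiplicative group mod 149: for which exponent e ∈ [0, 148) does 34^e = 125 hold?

128

Baby-step giant-step with m = ceil(sqrt(148)) = 13.
Baby table (34^j mod 149 for j=0..12):
  0:1  1:34  2:113  3:117  4:104  5:109  6:130  7:99
  8:88  9:12  10:110  11:15  12:63
Giant step factor: 34^(-13) ≡ 8 (mod 149).
Scan 125·8^i mod 149 for i = 0, 1, …:
  i=0: 125   i=1: 106   i=2: 103   i=3: 79
  i=4: 36   i=5: 139   i=6: 69   i=7: 105
  i=8: 95   i=9: 15
Match at i=9, j=11: e = 9·13 + 11 = 128.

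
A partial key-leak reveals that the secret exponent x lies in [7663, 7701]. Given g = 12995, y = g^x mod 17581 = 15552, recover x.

7700

Compute 12995^7663 mod 17581 = 5989, then multiply by 12995 repeatedly:
  12995^7663=5989  12995^7664=13549  12995^7665=13121  12995^7666=6857  12995^7667=6207
  12995^7668=15918  12995^7669=13945  12995^7670=7908  12995^7671=3515  12995^7672=1987
  12995^7673=12157  12995^7674=14930  12995^7675=9015  12995^7676=7722  12995^7677=12623
  12995^7678=5155  12995^7679=5615  12995^7680=5775  12995^7681=10417  12995^7682=12796
  12995^7683=2922  12995^7684=14011  12995^7685=4109  12995^7686=2958  12995^7687=7144
  12995^7688=8600  12995^7689=12164  12995^7690=409  12995^7691=5493  12995^7692=2675
  12995^7693=3988  12995^7694=12853  12995^7695=5235  12995^7696=7936  12995^7697=15755
  12995^7698=5480  12995^7699=9550  12995^7700=15552
Found 15552 at exponent 7700.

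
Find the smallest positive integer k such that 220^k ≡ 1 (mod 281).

40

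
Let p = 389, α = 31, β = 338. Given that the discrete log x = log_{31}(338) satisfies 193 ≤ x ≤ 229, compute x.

Compute 31^193 mod 389 = 138, then multiply by 31 repeatedly:
  31^193=138  31^194=388  31^195=358  31^196=206  31^197=162
  31^198=354  31^199=82  31^200=208  31^201=224  31^202=331
  31^203=147  31^204=278  31^205=60  31^206=304  31^207=88
  31^208=5  31^209=155  31^210=137  31^211=357  31^212=175
  31^213=368  31^214=127  31^215=47  31^216=290  31^217=43
  31^218=166  31^219=89  31^220=36  31^221=338
Found 338 at exponent 221.

221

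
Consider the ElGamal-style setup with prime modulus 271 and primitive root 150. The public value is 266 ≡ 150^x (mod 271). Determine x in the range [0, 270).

Baby-step giant-step with m = ceil(sqrt(270)) = 17.
Baby table (150^j mod 271 for j=0..16):
  0:1  1:150  2:7  3:237  4:49  5:33  6:72  7:231
  8:233  9:262  10:5  11:208  12:35  13:101  14:245  15:165
  16:89
Giant step factor: 150^(-17) ≡ 42 (mod 271).
Scan 266·42^i mod 271 for i = 0, 1, …:
  i=0: 266   i=1: 61   i=2: 123   i=3: 17
  i=4: 172   i=5: 178   i=6: 159   i=7: 174
  i=8: 262
Match at i=8, j=9: x = 8·17 + 9 = 145.

145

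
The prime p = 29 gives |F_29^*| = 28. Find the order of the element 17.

4

The order of 17 must divide p − 1 = 28 = 2^2 · 7.
Divisors: 1, 2, 4, 7, 14, 28.
Check each in increasing order: 17^1 ≡ 17;  17^2 ≡ 28;  17^4 ≡ 1.
Smallest exponent giving 1 is 4.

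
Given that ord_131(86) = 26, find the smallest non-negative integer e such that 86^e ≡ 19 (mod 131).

Successive powers of 86 modulo 131:
  86^0=1  86^1=86  86^2=60  86^3=51  86^4=63  86^5=47
  86^6=112  86^7=69  86^8=39  86^9=79  86^10=113  86^11=24
  86^12=99  86^13=130  86^14=45  86^15=71  86^16=80  86^17=68
  86^18=84  86^19=19
So 86^19 ≡ 19 (mod 131), giving e = 19.

19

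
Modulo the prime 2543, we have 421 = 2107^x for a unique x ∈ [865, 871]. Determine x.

Compute 2107^865 mod 2543 = 1533, then multiply by 2107 repeatedly:
  2107^865=1533  2107^866=421
Found 421 at exponent 866.

866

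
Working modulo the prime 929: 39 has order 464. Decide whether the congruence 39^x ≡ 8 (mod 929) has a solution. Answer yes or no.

8 ∈ ⟨39⟩ iff 8^464 ≡ 1 (mod 929), since |⟨39⟩| = 464.
8^464 mod 929 = 1.
Since 1 = 1, 8 lies in the subgroup.

yes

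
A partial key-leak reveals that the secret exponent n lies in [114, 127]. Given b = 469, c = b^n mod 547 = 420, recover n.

115

Compute 469^114 mod 547 = 205, then multiply by 469 repeatedly:
  469^114=205  469^115=420
Found 420 at exponent 115.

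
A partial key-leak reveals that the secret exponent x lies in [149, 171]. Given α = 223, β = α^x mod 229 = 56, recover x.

170

Compute 223^149 mod 229 = 201, then multiply by 223 repeatedly:
  223^149=201  223^150=168  223^151=137  223^152=94  223^153=123
  223^154=178  223^155=77  223^156=225  223^157=24  223^158=85
  223^159=177  223^160=83  223^161=189  223^162=11  223^163=163
  223^164=167  223^165=143  223^166=58  223^167=110  223^168=27
  223^169=67  223^170=56
Found 56 at exponent 170.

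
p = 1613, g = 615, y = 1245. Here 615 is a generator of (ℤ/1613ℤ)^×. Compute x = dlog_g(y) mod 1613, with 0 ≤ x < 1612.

Baby-step giant-step with m = ceil(sqrt(1612)) = 41.
Baby table (615^j mod 1613 for j=0..40):
  0:1  1:615  2:783  3:871  4:149  5:1307  6:531  7:739
  8:1232  9:1183  10:82  11:427  12:1299  13:450  14:927  15:716
  16:1604  17:917  18:1018  19:226  20:272  21:1141  22:60  23:1414
  24:203  25:644  26:875  27:996  28:1213  29:789  30:1335  31:8
  32:81  33:1425  34:516  35:1192  36:778  37:1022  38:1073  39:178
  40:1399
Giant step factor: 615^(-41) ≡ 1404 (mod 1613).
Scan 1245·1404^i mod 1613 for i = 0, 1, …:
  i=0: 1245   i=1: 1101   i=2: 550   i=3: 1186
  i=4: 528   i=5: 945   i=6: 894   i=7: 262
  i=8: 84   i=9: 187     …   i=21: 620
  i=22: 1073
Match at i=22, j=38: x = 22·41 + 38 = 940.

940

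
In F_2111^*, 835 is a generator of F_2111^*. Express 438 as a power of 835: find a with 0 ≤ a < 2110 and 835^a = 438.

842

Baby-step giant-step with m = ceil(sqrt(2110)) = 46.
Baby table (835^j mod 2111 for j=0..45):
  0:1  1:835  2:595  3:740  4:1488  5:1212  6:851  7:1289
  8:1816  9:662  10:1799  11:1244  12:128  13:1330  14:164  15:1836
  16:474  17:1033  18:1267  19:334  20:238  21:296  22:173  23:907
  24:1607  25:1360  26:1993  27:687  28:1564  29:1342  30:1740  31:532
  32:910  33:2001  34:1034  35:2102  36:929  37:978  38:1784  39:1385
  40:1758  41:785  42:1065  43:544  44:375  45:697
Giant step factor: 835^(-46) ≡ 932 (mod 2111).
Scan 438·932^i mod 2111 for i = 0, 1, …:
  i=0: 438   i=1: 793   i=2: 226   i=3: 1643
  i=4: 801   i=5: 1349   i=6: 1223   i=7: 2007
  i=8: 178   i=9: 1238     …   i=17: 426
  i=18: 164
Match at i=18, j=14: a = 18·46 + 14 = 842.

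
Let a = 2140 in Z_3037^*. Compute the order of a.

3036

The order of 2140 must divide p − 1 = 3036 = 2^2 · 3 · 11 · 23.
Divisors: 1, 2, 3, 4, 6, 11, 12, 22, 23, 33, 44, 46, 66, 69, 92, 132, 138, 253, 276, 506, 759, 1012, 1518, 3036.
Check each in increasing order: 2140^1 ≡ 2140;  2140^2 ≡ 2841;  2140^3 ≡ 2703;  2140^4 ≡ 1972;  2140^6 ≡ 2224;  2140^11 ≡ 1193;  2140^12 ≡ 1940;  2140^22 ≡ 1933;  2140^23 ≡ 226;  2140^33 ≡ 986;  2140^44 ≡ 979;  2140^46 ≡ 2484;  2140^66 ≡ 356;  2140^69 ≡ 2576;  2140^92 ≡ 2109;  2140^132 ≡ 2219;  2140^138 ≡ 2968;  2140^253 ≡ 2964;  2140^276 ≡ 1724;  2140^506 ≡ 2292;  2140^759 ≡ 2756;  2140^1012 ≡ 2291;  2140^1518 ≡ 3036;  2140^3036 ≡ 1.
Smallest exponent giving 1 is 3036.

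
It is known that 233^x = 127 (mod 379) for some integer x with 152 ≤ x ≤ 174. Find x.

164

Compute 233^152 mod 379 = 361, then multiply by 233 repeatedly:
  233^152=361  233^153=354  233^154=239  233^155=353  233^156=6
  233^157=261  233^158=173  233^159=135  233^160=377  233^161=292
  233^162=195  233^163=334  233^164=127
Found 127 at exponent 164.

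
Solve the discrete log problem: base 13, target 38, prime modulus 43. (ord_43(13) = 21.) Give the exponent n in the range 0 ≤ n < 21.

8

Successive powers of 13 modulo 43:
  13^0=1  13^1=13  13^2=40  13^3=4  13^4=9  13^5=31
  13^6=16  13^7=36  13^8=38
So 13^8 ≡ 38 (mod 43), giving n = 8.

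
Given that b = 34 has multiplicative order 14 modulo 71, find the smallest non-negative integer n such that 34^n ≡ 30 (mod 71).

10

Successive powers of 34 modulo 71:
  34^0=1  34^1=34  34^2=20  34^3=41  34^4=45  34^5=39
  34^6=48  34^7=70  34^8=37  34^9=51  34^10=30
So 34^10 ≡ 30 (mod 71), giving n = 10.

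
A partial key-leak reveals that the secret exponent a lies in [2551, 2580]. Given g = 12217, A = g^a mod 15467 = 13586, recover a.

Compute 12217^2551 mod 15467 = 11276, then multiply by 12217 repeatedly:
  12217^2551=11276  12217^2552=9790  12217^2553=13586
Found 13586 at exponent 2553.

2553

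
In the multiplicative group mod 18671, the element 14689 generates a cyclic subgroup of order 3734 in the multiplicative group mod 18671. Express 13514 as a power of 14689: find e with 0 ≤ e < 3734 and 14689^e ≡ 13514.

732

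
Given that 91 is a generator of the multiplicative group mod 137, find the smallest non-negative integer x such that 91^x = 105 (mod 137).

18

Successive powers of 91 modulo 137:
  91^0=1  91^1=91  91^2=61  91^3=71  91^4=22  91^5=84
  91^6=109  91^7=55  91^8=73  91^9=67  91^10=69  91^11=114
  91^12=99  91^13=104  91^14=11  91^15=42  91^16=123  91^17=96
  91^18=105
So 91^18 ≡ 105 (mod 137), giving x = 18.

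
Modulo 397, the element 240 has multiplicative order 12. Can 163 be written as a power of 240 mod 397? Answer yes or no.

no

163 ∈ ⟨240⟩ iff 163^12 ≡ 1 (mod 397), since |⟨240⟩| = 12.
163^12 mod 397 = 16.
Since 16 ≠ 1, 163 does not lie in the subgroup.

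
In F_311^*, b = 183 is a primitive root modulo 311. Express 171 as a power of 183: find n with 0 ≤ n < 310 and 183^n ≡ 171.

85

Baby-step giant-step with m = ceil(sqrt(310)) = 18.
Baby table (183^j mod 311 for j=0..17):
  0:1  1:183  2:212  3:232  4:160  5:46  6:21  7:111
  8:98  9:207  10:250  11:33  12:130  13:154  14:192  15:304
  16:274  17:71
Giant step factor: 183^(-18) ≡ 9 (mod 311).
Scan 171·9^i mod 311 for i = 0, 1, …:
  i=0: 171   i=1: 295   i=2: 167   i=3: 259
  i=4: 154
Match at i=4, j=13: n = 4·18 + 13 = 85.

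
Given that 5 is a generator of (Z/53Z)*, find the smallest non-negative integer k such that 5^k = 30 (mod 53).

Baby-step giant-step with m = ceil(sqrt(52)) = 8.
Baby table (5^j mod 53 for j=0..7):
  0:1  1:5  2:25  3:19  4:42  5:51  6:43  7:3
Giant step factor: 5^(-8) ≡ 46 (mod 53).
Scan 30·46^i mod 53 for i = 0, 1, …:
  i=0: 30   i=1: 2   i=2: 39   i=3: 45
  i=4: 3
Match at i=4, j=7: k = 4·8 + 7 = 39.

39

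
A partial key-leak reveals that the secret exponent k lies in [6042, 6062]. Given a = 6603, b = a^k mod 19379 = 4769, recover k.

6049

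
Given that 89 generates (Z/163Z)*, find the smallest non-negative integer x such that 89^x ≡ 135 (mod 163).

Baby-step giant-step with m = ceil(sqrt(162)) = 13.
Baby table (89^j mod 163 for j=0..12):
  0:1  1:89  2:97  3:157  4:118  5:70  6:36  7:107
  8:69  9:110  10:10  11:75  12:155
Giant step factor: 89^(-13) ≡ 19 (mod 163).
Scan 135·19^i mod 163 for i = 0, 1, …:
  i=0: 135   i=1: 120   i=2: 161   i=3: 125
  i=4: 93   i=5: 137   i=6: 158   i=7: 68
  i=8: 151   i=9: 98   i=10: 69
Match at i=10, j=8: x = 10·13 + 8 = 138.

138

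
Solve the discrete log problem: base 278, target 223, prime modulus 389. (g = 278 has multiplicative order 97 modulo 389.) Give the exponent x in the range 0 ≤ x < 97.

Baby-step giant-step with m = ceil(sqrt(97)) = 10.
Baby table (278^j mod 389 for j=0..9):
  0:1  1:278  2:262  3:93  4:180  5:248  6:91  7:13
  8:113  9:294
Giant step factor: 278^(-10) ≡ 176 (mod 389).
Scan 223·176^i mod 389 for i = 0, 1, …:
  i=0: 223   i=1: 348   i=2: 175   i=3: 69
  i=4: 85   i=5: 178   i=6: 208   i=7: 42
  i=8: 1
Match at i=8, j=0: x = 8·10 + 0 = 80.

80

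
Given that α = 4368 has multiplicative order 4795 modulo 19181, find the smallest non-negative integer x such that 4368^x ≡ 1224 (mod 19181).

1966

Baby-step giant-step with m = ceil(sqrt(4795)) = 70.
Baby table (4368^j mod 19181 for j=0..69):
  0:1  1:4368  2:13510  3:10924  4:12885  5:4626  6:8775  7:5562
  8:11670  9:10643  10:13061  11:6154  12:8091  13:10086  14:16072  15:36
  16:3800  17:6835  18:9644  19:3516  20:13088  21:9004  22:8422  23:17319
  24:18709  25:9852  26:10553  27:3561  28:17838  29:3162  30:1296  31:2533
  32:15888  33:1926  34:11490  35:10824  36:17248  37:15477  38:9692  39:2189
  40:9414  41:15469  42:13110  43:9195  44:17927  45:8294  46:14464  47:15719
  48:11793  49:10839  50:6044  51:7136  52:923  53:3654  54:2080  55:12827
  56:635  57:11616  58:4943  59:12399  60:10869  61:2817  62:9635  63:2566
  64:6584  65:6593  66:7543  67:14047  68:16458  69:17337
Giant step factor: 4368^(-70) ≡ 13150 (mod 19181).
Scan 1224·13150^i mod 19181 for i = 0, 1, …:
  i=0: 1224   i=1: 2741   i=2: 3051   i=3: 13179
  i=4: 3515   i=5: 15221   i=6: 2415   i=7: 12695
  i=8: 7007   i=9: 15707     …   i=27: 5507
  i=28: 8775
Match at i=28, j=6: x = 28·70 + 6 = 1966.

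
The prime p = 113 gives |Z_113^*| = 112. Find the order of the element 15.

The order of 15 must divide p − 1 = 112 = 2^4 · 7.
Divisors: 1, 2, 4, 7, 8, 14, 16, 28, 56, 112.
Check each in increasing order: 15^1 ≡ 15;  15^2 ≡ 112;  15^4 ≡ 1.
Smallest exponent giving 1 is 4.

4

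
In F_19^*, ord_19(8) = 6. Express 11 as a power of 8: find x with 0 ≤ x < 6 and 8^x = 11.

Successive powers of 8 modulo 19:
  8^0=1  8^1=8  8^2=7  8^3=18  8^4=11
So 8^4 ≡ 11 (mod 19), giving x = 4.

4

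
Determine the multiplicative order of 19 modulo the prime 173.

172

The order of 19 must divide p − 1 = 172 = 2^2 · 43.
Divisors: 1, 2, 4, 43, 86, 172.
Check each in increasing order: 19^1 ≡ 19;  19^2 ≡ 15;  19^4 ≡ 52;  19^43 ≡ 80;  19^86 ≡ 172;  19^172 ≡ 1.
Smallest exponent giving 1 is 172.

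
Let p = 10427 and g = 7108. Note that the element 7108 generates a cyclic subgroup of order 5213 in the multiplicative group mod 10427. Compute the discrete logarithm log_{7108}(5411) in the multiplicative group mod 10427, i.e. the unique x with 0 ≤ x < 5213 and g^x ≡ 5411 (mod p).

Baby-step giant-step with m = ceil(sqrt(5213)) = 73.
Baby table (7108^j mod 10427 for j=0..72):
  0:1  1:7108  2:4849  3:5457  4:10343  5:7694  6:9764  7:400
  8:7056  9:178  10:3557  11:8108  12:1635  13:5902  14:3595  15:7110
  16:8638  17:4728  18:403  19:7526  20:4298  21:9501  22:7856  23:3863
  24:3913  25:4795  26:7424  27:9172  28:4972  29:3873  30:2004  31:1150
  32:9859  33:8332  34:8923  35:7670  36:6004  37:9148  38:1212  39:2194
  40:6587  41:3166  42:2462  43:3390  44:9750  45:5158  46:1732  47:7196
  48:4733  49:4662  50:490  51:302  52:9081  53:4618  54:548  55:5913
  56:8794  57:8314  58:6103  59:3804  60:1621  61:233  62:8698  63:3701
  64:9814  65:1282  66:9685  67:1926  68:9784  69:7009  70:10193  71:5048
  72:1877
Giant step factor: 7108^(-73) ≡ 8367 (mod 10427).
Scan 5411·8367^i mod 10427 for i = 0, 1, …:
  i=0: 5411   i=1: 10230   i=2: 9594   i=3: 5952
  i=4: 1032   i=5: 1188   i=6: 3065   i=7: 4862
  i=8: 4627   i=9: 9085   i=10: 1365   i=11: 3390
Match at i=11, j=43: x = 11·73 + 43 = 846.

846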